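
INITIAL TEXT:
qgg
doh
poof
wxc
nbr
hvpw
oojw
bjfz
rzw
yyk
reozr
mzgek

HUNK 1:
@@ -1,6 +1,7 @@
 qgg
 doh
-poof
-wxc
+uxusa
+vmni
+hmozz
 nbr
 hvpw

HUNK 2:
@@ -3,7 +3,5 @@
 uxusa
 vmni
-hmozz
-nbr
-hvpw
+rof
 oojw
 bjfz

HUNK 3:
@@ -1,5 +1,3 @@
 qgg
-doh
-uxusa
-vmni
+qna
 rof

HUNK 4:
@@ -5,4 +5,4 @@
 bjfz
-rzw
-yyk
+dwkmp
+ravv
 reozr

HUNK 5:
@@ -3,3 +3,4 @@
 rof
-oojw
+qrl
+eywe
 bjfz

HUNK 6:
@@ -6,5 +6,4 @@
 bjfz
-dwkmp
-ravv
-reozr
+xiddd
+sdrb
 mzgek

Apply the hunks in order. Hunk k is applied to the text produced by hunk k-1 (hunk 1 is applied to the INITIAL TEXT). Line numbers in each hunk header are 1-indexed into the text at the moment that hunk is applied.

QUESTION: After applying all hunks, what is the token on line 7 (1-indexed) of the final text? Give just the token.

Answer: xiddd

Derivation:
Hunk 1: at line 1 remove [poof,wxc] add [uxusa,vmni,hmozz] -> 13 lines: qgg doh uxusa vmni hmozz nbr hvpw oojw bjfz rzw yyk reozr mzgek
Hunk 2: at line 3 remove [hmozz,nbr,hvpw] add [rof] -> 11 lines: qgg doh uxusa vmni rof oojw bjfz rzw yyk reozr mzgek
Hunk 3: at line 1 remove [doh,uxusa,vmni] add [qna] -> 9 lines: qgg qna rof oojw bjfz rzw yyk reozr mzgek
Hunk 4: at line 5 remove [rzw,yyk] add [dwkmp,ravv] -> 9 lines: qgg qna rof oojw bjfz dwkmp ravv reozr mzgek
Hunk 5: at line 3 remove [oojw] add [qrl,eywe] -> 10 lines: qgg qna rof qrl eywe bjfz dwkmp ravv reozr mzgek
Hunk 6: at line 6 remove [dwkmp,ravv,reozr] add [xiddd,sdrb] -> 9 lines: qgg qna rof qrl eywe bjfz xiddd sdrb mzgek
Final line 7: xiddd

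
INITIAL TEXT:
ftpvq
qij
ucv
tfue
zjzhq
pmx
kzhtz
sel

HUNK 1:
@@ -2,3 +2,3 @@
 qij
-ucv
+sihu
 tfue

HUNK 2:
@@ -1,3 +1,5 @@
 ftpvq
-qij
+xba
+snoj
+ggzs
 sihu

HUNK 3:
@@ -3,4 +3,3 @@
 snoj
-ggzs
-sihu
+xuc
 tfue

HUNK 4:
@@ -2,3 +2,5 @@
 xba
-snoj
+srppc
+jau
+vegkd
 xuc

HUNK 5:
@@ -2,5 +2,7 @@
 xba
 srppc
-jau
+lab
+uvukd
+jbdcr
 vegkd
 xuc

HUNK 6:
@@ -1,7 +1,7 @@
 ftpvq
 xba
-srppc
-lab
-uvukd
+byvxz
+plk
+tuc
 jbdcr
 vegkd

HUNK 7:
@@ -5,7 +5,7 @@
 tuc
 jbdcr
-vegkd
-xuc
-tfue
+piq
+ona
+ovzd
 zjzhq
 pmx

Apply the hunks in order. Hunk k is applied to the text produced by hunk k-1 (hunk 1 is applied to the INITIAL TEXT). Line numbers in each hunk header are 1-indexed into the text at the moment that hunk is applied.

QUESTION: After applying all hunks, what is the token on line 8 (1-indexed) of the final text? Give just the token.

Answer: ona

Derivation:
Hunk 1: at line 2 remove [ucv] add [sihu] -> 8 lines: ftpvq qij sihu tfue zjzhq pmx kzhtz sel
Hunk 2: at line 1 remove [qij] add [xba,snoj,ggzs] -> 10 lines: ftpvq xba snoj ggzs sihu tfue zjzhq pmx kzhtz sel
Hunk 3: at line 3 remove [ggzs,sihu] add [xuc] -> 9 lines: ftpvq xba snoj xuc tfue zjzhq pmx kzhtz sel
Hunk 4: at line 2 remove [snoj] add [srppc,jau,vegkd] -> 11 lines: ftpvq xba srppc jau vegkd xuc tfue zjzhq pmx kzhtz sel
Hunk 5: at line 2 remove [jau] add [lab,uvukd,jbdcr] -> 13 lines: ftpvq xba srppc lab uvukd jbdcr vegkd xuc tfue zjzhq pmx kzhtz sel
Hunk 6: at line 1 remove [srppc,lab,uvukd] add [byvxz,plk,tuc] -> 13 lines: ftpvq xba byvxz plk tuc jbdcr vegkd xuc tfue zjzhq pmx kzhtz sel
Hunk 7: at line 5 remove [vegkd,xuc,tfue] add [piq,ona,ovzd] -> 13 lines: ftpvq xba byvxz plk tuc jbdcr piq ona ovzd zjzhq pmx kzhtz sel
Final line 8: ona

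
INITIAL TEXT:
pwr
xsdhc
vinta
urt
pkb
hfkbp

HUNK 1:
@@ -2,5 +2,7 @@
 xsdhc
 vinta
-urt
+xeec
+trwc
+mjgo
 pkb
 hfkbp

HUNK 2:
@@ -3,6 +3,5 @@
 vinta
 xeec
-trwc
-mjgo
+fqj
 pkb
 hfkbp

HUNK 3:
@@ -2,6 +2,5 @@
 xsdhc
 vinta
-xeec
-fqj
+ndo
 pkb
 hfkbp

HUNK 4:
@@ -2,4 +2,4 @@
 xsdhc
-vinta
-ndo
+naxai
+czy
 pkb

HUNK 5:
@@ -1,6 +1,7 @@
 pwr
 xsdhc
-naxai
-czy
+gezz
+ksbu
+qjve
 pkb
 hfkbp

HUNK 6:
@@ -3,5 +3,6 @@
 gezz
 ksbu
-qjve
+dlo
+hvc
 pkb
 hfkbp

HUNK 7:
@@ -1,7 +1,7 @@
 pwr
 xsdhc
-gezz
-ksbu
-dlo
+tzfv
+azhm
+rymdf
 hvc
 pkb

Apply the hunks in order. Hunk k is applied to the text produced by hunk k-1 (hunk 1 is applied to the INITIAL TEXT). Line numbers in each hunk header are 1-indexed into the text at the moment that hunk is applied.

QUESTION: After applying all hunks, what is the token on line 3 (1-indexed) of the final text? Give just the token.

Hunk 1: at line 2 remove [urt] add [xeec,trwc,mjgo] -> 8 lines: pwr xsdhc vinta xeec trwc mjgo pkb hfkbp
Hunk 2: at line 3 remove [trwc,mjgo] add [fqj] -> 7 lines: pwr xsdhc vinta xeec fqj pkb hfkbp
Hunk 3: at line 2 remove [xeec,fqj] add [ndo] -> 6 lines: pwr xsdhc vinta ndo pkb hfkbp
Hunk 4: at line 2 remove [vinta,ndo] add [naxai,czy] -> 6 lines: pwr xsdhc naxai czy pkb hfkbp
Hunk 5: at line 1 remove [naxai,czy] add [gezz,ksbu,qjve] -> 7 lines: pwr xsdhc gezz ksbu qjve pkb hfkbp
Hunk 6: at line 3 remove [qjve] add [dlo,hvc] -> 8 lines: pwr xsdhc gezz ksbu dlo hvc pkb hfkbp
Hunk 7: at line 1 remove [gezz,ksbu,dlo] add [tzfv,azhm,rymdf] -> 8 lines: pwr xsdhc tzfv azhm rymdf hvc pkb hfkbp
Final line 3: tzfv

Answer: tzfv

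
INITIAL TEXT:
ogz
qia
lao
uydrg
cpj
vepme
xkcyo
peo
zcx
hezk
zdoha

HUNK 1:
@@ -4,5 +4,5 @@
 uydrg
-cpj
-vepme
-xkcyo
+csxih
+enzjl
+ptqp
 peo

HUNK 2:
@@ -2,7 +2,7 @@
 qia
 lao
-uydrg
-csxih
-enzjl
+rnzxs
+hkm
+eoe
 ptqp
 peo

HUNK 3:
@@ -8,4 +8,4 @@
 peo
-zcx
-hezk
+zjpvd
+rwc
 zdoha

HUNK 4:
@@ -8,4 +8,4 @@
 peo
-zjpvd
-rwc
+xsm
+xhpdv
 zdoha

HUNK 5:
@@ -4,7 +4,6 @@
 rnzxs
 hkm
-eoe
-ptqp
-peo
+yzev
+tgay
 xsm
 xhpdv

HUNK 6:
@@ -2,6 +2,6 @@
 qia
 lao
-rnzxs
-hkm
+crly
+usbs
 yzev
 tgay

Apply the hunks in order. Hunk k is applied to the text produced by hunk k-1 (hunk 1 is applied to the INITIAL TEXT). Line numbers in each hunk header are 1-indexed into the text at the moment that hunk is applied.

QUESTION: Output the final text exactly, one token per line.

Answer: ogz
qia
lao
crly
usbs
yzev
tgay
xsm
xhpdv
zdoha

Derivation:
Hunk 1: at line 4 remove [cpj,vepme,xkcyo] add [csxih,enzjl,ptqp] -> 11 lines: ogz qia lao uydrg csxih enzjl ptqp peo zcx hezk zdoha
Hunk 2: at line 2 remove [uydrg,csxih,enzjl] add [rnzxs,hkm,eoe] -> 11 lines: ogz qia lao rnzxs hkm eoe ptqp peo zcx hezk zdoha
Hunk 3: at line 8 remove [zcx,hezk] add [zjpvd,rwc] -> 11 lines: ogz qia lao rnzxs hkm eoe ptqp peo zjpvd rwc zdoha
Hunk 4: at line 8 remove [zjpvd,rwc] add [xsm,xhpdv] -> 11 lines: ogz qia lao rnzxs hkm eoe ptqp peo xsm xhpdv zdoha
Hunk 5: at line 4 remove [eoe,ptqp,peo] add [yzev,tgay] -> 10 lines: ogz qia lao rnzxs hkm yzev tgay xsm xhpdv zdoha
Hunk 6: at line 2 remove [rnzxs,hkm] add [crly,usbs] -> 10 lines: ogz qia lao crly usbs yzev tgay xsm xhpdv zdoha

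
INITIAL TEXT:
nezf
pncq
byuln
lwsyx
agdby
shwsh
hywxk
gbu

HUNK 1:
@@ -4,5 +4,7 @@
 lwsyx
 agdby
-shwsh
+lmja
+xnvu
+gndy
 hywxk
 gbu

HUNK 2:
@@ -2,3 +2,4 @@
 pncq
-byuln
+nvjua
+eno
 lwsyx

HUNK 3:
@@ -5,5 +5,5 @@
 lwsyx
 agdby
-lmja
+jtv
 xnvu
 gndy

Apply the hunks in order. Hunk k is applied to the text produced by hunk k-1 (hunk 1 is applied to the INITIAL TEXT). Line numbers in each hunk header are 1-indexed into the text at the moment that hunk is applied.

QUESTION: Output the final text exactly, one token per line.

Hunk 1: at line 4 remove [shwsh] add [lmja,xnvu,gndy] -> 10 lines: nezf pncq byuln lwsyx agdby lmja xnvu gndy hywxk gbu
Hunk 2: at line 2 remove [byuln] add [nvjua,eno] -> 11 lines: nezf pncq nvjua eno lwsyx agdby lmja xnvu gndy hywxk gbu
Hunk 3: at line 5 remove [lmja] add [jtv] -> 11 lines: nezf pncq nvjua eno lwsyx agdby jtv xnvu gndy hywxk gbu

Answer: nezf
pncq
nvjua
eno
lwsyx
agdby
jtv
xnvu
gndy
hywxk
gbu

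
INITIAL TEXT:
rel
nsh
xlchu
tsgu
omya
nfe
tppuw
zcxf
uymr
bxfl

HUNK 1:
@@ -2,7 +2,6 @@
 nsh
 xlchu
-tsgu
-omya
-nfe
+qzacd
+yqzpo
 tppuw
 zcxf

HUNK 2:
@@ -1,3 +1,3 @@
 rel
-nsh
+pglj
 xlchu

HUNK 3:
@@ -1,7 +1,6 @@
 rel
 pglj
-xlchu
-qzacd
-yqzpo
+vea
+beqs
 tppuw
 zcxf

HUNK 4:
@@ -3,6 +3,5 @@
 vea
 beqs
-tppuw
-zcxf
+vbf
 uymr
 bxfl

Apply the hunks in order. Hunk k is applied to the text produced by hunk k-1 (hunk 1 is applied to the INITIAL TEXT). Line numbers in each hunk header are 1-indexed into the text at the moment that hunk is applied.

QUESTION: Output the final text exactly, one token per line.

Answer: rel
pglj
vea
beqs
vbf
uymr
bxfl

Derivation:
Hunk 1: at line 2 remove [tsgu,omya,nfe] add [qzacd,yqzpo] -> 9 lines: rel nsh xlchu qzacd yqzpo tppuw zcxf uymr bxfl
Hunk 2: at line 1 remove [nsh] add [pglj] -> 9 lines: rel pglj xlchu qzacd yqzpo tppuw zcxf uymr bxfl
Hunk 3: at line 1 remove [xlchu,qzacd,yqzpo] add [vea,beqs] -> 8 lines: rel pglj vea beqs tppuw zcxf uymr bxfl
Hunk 4: at line 3 remove [tppuw,zcxf] add [vbf] -> 7 lines: rel pglj vea beqs vbf uymr bxfl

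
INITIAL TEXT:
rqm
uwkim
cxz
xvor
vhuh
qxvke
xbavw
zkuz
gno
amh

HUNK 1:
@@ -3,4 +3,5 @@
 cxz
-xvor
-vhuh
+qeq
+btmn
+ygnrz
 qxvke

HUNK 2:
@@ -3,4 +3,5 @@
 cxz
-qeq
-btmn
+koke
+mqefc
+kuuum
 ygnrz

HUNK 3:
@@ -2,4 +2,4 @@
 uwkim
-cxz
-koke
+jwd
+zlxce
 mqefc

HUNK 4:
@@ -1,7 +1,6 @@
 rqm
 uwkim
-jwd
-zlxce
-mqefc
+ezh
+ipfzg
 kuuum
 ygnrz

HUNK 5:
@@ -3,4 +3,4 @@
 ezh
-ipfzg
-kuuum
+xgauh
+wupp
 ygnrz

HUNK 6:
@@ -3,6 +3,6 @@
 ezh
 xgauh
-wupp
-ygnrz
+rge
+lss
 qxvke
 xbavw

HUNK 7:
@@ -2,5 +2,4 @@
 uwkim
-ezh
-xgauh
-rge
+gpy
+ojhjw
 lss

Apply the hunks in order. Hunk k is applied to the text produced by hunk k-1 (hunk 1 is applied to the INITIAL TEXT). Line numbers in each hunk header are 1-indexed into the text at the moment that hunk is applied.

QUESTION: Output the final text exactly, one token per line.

Answer: rqm
uwkim
gpy
ojhjw
lss
qxvke
xbavw
zkuz
gno
amh

Derivation:
Hunk 1: at line 3 remove [xvor,vhuh] add [qeq,btmn,ygnrz] -> 11 lines: rqm uwkim cxz qeq btmn ygnrz qxvke xbavw zkuz gno amh
Hunk 2: at line 3 remove [qeq,btmn] add [koke,mqefc,kuuum] -> 12 lines: rqm uwkim cxz koke mqefc kuuum ygnrz qxvke xbavw zkuz gno amh
Hunk 3: at line 2 remove [cxz,koke] add [jwd,zlxce] -> 12 lines: rqm uwkim jwd zlxce mqefc kuuum ygnrz qxvke xbavw zkuz gno amh
Hunk 4: at line 1 remove [jwd,zlxce,mqefc] add [ezh,ipfzg] -> 11 lines: rqm uwkim ezh ipfzg kuuum ygnrz qxvke xbavw zkuz gno amh
Hunk 5: at line 3 remove [ipfzg,kuuum] add [xgauh,wupp] -> 11 lines: rqm uwkim ezh xgauh wupp ygnrz qxvke xbavw zkuz gno amh
Hunk 6: at line 3 remove [wupp,ygnrz] add [rge,lss] -> 11 lines: rqm uwkim ezh xgauh rge lss qxvke xbavw zkuz gno amh
Hunk 7: at line 2 remove [ezh,xgauh,rge] add [gpy,ojhjw] -> 10 lines: rqm uwkim gpy ojhjw lss qxvke xbavw zkuz gno amh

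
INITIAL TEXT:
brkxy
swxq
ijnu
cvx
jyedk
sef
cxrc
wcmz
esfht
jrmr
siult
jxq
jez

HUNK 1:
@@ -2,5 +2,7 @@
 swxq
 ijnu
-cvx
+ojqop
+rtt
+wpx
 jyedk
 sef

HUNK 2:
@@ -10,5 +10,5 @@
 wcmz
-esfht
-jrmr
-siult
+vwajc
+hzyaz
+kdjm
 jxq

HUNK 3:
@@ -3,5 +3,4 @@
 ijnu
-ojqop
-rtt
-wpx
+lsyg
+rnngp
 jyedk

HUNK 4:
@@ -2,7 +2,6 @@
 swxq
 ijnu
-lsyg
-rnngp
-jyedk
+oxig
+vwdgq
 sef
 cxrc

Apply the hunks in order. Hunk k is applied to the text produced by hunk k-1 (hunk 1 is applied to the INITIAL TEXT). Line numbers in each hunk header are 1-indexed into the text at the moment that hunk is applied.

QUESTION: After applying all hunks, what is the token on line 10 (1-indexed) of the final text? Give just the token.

Hunk 1: at line 2 remove [cvx] add [ojqop,rtt,wpx] -> 15 lines: brkxy swxq ijnu ojqop rtt wpx jyedk sef cxrc wcmz esfht jrmr siult jxq jez
Hunk 2: at line 10 remove [esfht,jrmr,siult] add [vwajc,hzyaz,kdjm] -> 15 lines: brkxy swxq ijnu ojqop rtt wpx jyedk sef cxrc wcmz vwajc hzyaz kdjm jxq jez
Hunk 3: at line 3 remove [ojqop,rtt,wpx] add [lsyg,rnngp] -> 14 lines: brkxy swxq ijnu lsyg rnngp jyedk sef cxrc wcmz vwajc hzyaz kdjm jxq jez
Hunk 4: at line 2 remove [lsyg,rnngp,jyedk] add [oxig,vwdgq] -> 13 lines: brkxy swxq ijnu oxig vwdgq sef cxrc wcmz vwajc hzyaz kdjm jxq jez
Final line 10: hzyaz

Answer: hzyaz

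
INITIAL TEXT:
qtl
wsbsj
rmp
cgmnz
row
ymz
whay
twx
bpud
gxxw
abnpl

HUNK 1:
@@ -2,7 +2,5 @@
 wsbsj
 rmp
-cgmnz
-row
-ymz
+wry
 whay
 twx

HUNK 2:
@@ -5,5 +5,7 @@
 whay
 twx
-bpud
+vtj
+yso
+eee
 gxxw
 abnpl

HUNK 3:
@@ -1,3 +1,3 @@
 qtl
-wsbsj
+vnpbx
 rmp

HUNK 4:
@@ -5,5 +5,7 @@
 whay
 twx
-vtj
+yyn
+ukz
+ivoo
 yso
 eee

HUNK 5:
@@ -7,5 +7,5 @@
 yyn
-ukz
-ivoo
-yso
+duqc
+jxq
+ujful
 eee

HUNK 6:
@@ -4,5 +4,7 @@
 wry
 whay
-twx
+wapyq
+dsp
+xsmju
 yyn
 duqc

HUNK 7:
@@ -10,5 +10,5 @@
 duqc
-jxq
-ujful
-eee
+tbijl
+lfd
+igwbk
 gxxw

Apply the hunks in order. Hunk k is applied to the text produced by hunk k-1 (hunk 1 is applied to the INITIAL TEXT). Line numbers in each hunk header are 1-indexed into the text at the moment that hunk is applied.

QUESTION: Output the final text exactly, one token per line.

Answer: qtl
vnpbx
rmp
wry
whay
wapyq
dsp
xsmju
yyn
duqc
tbijl
lfd
igwbk
gxxw
abnpl

Derivation:
Hunk 1: at line 2 remove [cgmnz,row,ymz] add [wry] -> 9 lines: qtl wsbsj rmp wry whay twx bpud gxxw abnpl
Hunk 2: at line 5 remove [bpud] add [vtj,yso,eee] -> 11 lines: qtl wsbsj rmp wry whay twx vtj yso eee gxxw abnpl
Hunk 3: at line 1 remove [wsbsj] add [vnpbx] -> 11 lines: qtl vnpbx rmp wry whay twx vtj yso eee gxxw abnpl
Hunk 4: at line 5 remove [vtj] add [yyn,ukz,ivoo] -> 13 lines: qtl vnpbx rmp wry whay twx yyn ukz ivoo yso eee gxxw abnpl
Hunk 5: at line 7 remove [ukz,ivoo,yso] add [duqc,jxq,ujful] -> 13 lines: qtl vnpbx rmp wry whay twx yyn duqc jxq ujful eee gxxw abnpl
Hunk 6: at line 4 remove [twx] add [wapyq,dsp,xsmju] -> 15 lines: qtl vnpbx rmp wry whay wapyq dsp xsmju yyn duqc jxq ujful eee gxxw abnpl
Hunk 7: at line 10 remove [jxq,ujful,eee] add [tbijl,lfd,igwbk] -> 15 lines: qtl vnpbx rmp wry whay wapyq dsp xsmju yyn duqc tbijl lfd igwbk gxxw abnpl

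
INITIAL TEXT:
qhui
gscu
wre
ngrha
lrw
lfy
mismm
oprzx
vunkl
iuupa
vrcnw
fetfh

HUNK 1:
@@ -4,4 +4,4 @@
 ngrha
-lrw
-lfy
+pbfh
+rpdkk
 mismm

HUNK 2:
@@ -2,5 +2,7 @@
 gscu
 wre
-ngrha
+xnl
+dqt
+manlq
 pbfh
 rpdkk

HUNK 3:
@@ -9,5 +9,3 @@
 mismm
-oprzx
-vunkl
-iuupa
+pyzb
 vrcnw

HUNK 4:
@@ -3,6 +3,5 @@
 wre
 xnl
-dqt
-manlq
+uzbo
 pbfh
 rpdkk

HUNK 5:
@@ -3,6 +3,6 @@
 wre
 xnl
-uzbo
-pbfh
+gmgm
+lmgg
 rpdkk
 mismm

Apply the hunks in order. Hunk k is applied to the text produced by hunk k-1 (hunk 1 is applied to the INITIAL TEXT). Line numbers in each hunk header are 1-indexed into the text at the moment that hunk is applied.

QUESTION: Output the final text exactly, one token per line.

Hunk 1: at line 4 remove [lrw,lfy] add [pbfh,rpdkk] -> 12 lines: qhui gscu wre ngrha pbfh rpdkk mismm oprzx vunkl iuupa vrcnw fetfh
Hunk 2: at line 2 remove [ngrha] add [xnl,dqt,manlq] -> 14 lines: qhui gscu wre xnl dqt manlq pbfh rpdkk mismm oprzx vunkl iuupa vrcnw fetfh
Hunk 3: at line 9 remove [oprzx,vunkl,iuupa] add [pyzb] -> 12 lines: qhui gscu wre xnl dqt manlq pbfh rpdkk mismm pyzb vrcnw fetfh
Hunk 4: at line 3 remove [dqt,manlq] add [uzbo] -> 11 lines: qhui gscu wre xnl uzbo pbfh rpdkk mismm pyzb vrcnw fetfh
Hunk 5: at line 3 remove [uzbo,pbfh] add [gmgm,lmgg] -> 11 lines: qhui gscu wre xnl gmgm lmgg rpdkk mismm pyzb vrcnw fetfh

Answer: qhui
gscu
wre
xnl
gmgm
lmgg
rpdkk
mismm
pyzb
vrcnw
fetfh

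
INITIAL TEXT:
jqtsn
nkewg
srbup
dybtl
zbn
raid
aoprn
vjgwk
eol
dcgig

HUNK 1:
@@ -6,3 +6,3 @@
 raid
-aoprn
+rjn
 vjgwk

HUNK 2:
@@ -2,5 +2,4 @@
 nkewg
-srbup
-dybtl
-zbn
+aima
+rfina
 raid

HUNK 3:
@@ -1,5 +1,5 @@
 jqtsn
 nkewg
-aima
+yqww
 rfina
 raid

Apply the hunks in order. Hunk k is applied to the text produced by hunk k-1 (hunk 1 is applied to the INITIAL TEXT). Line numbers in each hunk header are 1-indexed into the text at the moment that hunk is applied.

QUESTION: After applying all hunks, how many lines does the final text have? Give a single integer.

Hunk 1: at line 6 remove [aoprn] add [rjn] -> 10 lines: jqtsn nkewg srbup dybtl zbn raid rjn vjgwk eol dcgig
Hunk 2: at line 2 remove [srbup,dybtl,zbn] add [aima,rfina] -> 9 lines: jqtsn nkewg aima rfina raid rjn vjgwk eol dcgig
Hunk 3: at line 1 remove [aima] add [yqww] -> 9 lines: jqtsn nkewg yqww rfina raid rjn vjgwk eol dcgig
Final line count: 9

Answer: 9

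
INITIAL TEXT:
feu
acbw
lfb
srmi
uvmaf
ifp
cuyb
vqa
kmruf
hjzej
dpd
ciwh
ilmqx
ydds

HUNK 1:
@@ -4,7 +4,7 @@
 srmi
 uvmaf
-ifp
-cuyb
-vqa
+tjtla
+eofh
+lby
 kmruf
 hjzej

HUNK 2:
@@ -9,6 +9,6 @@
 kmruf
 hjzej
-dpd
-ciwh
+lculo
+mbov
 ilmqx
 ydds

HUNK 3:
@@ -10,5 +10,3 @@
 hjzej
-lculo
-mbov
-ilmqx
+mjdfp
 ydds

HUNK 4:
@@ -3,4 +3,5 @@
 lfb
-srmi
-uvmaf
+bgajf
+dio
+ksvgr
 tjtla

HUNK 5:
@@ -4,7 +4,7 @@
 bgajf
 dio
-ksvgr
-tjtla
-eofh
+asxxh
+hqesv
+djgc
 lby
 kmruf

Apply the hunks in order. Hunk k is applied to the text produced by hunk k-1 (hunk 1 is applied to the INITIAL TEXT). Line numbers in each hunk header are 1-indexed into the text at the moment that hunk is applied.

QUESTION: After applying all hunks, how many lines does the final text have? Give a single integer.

Answer: 13

Derivation:
Hunk 1: at line 4 remove [ifp,cuyb,vqa] add [tjtla,eofh,lby] -> 14 lines: feu acbw lfb srmi uvmaf tjtla eofh lby kmruf hjzej dpd ciwh ilmqx ydds
Hunk 2: at line 9 remove [dpd,ciwh] add [lculo,mbov] -> 14 lines: feu acbw lfb srmi uvmaf tjtla eofh lby kmruf hjzej lculo mbov ilmqx ydds
Hunk 3: at line 10 remove [lculo,mbov,ilmqx] add [mjdfp] -> 12 lines: feu acbw lfb srmi uvmaf tjtla eofh lby kmruf hjzej mjdfp ydds
Hunk 4: at line 3 remove [srmi,uvmaf] add [bgajf,dio,ksvgr] -> 13 lines: feu acbw lfb bgajf dio ksvgr tjtla eofh lby kmruf hjzej mjdfp ydds
Hunk 5: at line 4 remove [ksvgr,tjtla,eofh] add [asxxh,hqesv,djgc] -> 13 lines: feu acbw lfb bgajf dio asxxh hqesv djgc lby kmruf hjzej mjdfp ydds
Final line count: 13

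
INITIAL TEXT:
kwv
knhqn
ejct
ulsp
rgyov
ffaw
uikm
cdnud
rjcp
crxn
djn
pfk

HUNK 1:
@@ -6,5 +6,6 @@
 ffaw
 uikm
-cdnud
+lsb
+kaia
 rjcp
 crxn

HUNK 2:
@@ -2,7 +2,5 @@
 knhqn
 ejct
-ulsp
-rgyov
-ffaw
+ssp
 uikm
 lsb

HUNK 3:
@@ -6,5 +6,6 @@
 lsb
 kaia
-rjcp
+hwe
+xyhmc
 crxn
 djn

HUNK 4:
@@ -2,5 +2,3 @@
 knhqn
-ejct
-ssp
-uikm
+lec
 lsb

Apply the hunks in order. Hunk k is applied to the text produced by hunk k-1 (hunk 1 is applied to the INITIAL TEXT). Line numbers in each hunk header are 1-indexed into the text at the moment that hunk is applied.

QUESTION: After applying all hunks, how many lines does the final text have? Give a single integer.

Answer: 10

Derivation:
Hunk 1: at line 6 remove [cdnud] add [lsb,kaia] -> 13 lines: kwv knhqn ejct ulsp rgyov ffaw uikm lsb kaia rjcp crxn djn pfk
Hunk 2: at line 2 remove [ulsp,rgyov,ffaw] add [ssp] -> 11 lines: kwv knhqn ejct ssp uikm lsb kaia rjcp crxn djn pfk
Hunk 3: at line 6 remove [rjcp] add [hwe,xyhmc] -> 12 lines: kwv knhqn ejct ssp uikm lsb kaia hwe xyhmc crxn djn pfk
Hunk 4: at line 2 remove [ejct,ssp,uikm] add [lec] -> 10 lines: kwv knhqn lec lsb kaia hwe xyhmc crxn djn pfk
Final line count: 10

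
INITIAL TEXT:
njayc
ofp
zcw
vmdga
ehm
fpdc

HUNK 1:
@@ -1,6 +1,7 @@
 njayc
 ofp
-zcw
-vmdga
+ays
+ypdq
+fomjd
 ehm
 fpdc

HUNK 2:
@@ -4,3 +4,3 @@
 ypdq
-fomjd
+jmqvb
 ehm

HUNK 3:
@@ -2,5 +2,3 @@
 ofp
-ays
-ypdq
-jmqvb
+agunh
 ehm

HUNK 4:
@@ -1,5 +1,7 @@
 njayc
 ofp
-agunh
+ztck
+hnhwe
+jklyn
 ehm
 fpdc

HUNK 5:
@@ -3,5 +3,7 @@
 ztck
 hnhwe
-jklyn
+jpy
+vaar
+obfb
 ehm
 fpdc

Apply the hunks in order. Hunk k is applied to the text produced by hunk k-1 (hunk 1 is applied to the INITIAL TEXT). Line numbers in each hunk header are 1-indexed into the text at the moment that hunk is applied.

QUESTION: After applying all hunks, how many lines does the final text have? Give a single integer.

Answer: 9

Derivation:
Hunk 1: at line 1 remove [zcw,vmdga] add [ays,ypdq,fomjd] -> 7 lines: njayc ofp ays ypdq fomjd ehm fpdc
Hunk 2: at line 4 remove [fomjd] add [jmqvb] -> 7 lines: njayc ofp ays ypdq jmqvb ehm fpdc
Hunk 3: at line 2 remove [ays,ypdq,jmqvb] add [agunh] -> 5 lines: njayc ofp agunh ehm fpdc
Hunk 4: at line 1 remove [agunh] add [ztck,hnhwe,jklyn] -> 7 lines: njayc ofp ztck hnhwe jklyn ehm fpdc
Hunk 5: at line 3 remove [jklyn] add [jpy,vaar,obfb] -> 9 lines: njayc ofp ztck hnhwe jpy vaar obfb ehm fpdc
Final line count: 9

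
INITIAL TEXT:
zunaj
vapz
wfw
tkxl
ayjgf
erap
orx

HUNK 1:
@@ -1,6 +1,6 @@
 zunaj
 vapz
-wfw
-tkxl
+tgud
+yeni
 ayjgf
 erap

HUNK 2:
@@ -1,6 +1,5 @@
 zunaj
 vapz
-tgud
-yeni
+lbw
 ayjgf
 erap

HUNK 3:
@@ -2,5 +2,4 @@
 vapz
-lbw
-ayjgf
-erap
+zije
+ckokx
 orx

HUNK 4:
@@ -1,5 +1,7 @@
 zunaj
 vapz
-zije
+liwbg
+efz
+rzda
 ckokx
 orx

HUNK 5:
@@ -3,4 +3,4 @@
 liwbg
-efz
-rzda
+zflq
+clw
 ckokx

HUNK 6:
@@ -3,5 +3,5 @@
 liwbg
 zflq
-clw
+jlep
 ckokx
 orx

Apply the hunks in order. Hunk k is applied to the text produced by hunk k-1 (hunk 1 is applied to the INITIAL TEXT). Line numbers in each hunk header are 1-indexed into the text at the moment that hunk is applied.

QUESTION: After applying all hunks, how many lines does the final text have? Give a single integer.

Hunk 1: at line 1 remove [wfw,tkxl] add [tgud,yeni] -> 7 lines: zunaj vapz tgud yeni ayjgf erap orx
Hunk 2: at line 1 remove [tgud,yeni] add [lbw] -> 6 lines: zunaj vapz lbw ayjgf erap orx
Hunk 3: at line 2 remove [lbw,ayjgf,erap] add [zije,ckokx] -> 5 lines: zunaj vapz zije ckokx orx
Hunk 4: at line 1 remove [zije] add [liwbg,efz,rzda] -> 7 lines: zunaj vapz liwbg efz rzda ckokx orx
Hunk 5: at line 3 remove [efz,rzda] add [zflq,clw] -> 7 lines: zunaj vapz liwbg zflq clw ckokx orx
Hunk 6: at line 3 remove [clw] add [jlep] -> 7 lines: zunaj vapz liwbg zflq jlep ckokx orx
Final line count: 7

Answer: 7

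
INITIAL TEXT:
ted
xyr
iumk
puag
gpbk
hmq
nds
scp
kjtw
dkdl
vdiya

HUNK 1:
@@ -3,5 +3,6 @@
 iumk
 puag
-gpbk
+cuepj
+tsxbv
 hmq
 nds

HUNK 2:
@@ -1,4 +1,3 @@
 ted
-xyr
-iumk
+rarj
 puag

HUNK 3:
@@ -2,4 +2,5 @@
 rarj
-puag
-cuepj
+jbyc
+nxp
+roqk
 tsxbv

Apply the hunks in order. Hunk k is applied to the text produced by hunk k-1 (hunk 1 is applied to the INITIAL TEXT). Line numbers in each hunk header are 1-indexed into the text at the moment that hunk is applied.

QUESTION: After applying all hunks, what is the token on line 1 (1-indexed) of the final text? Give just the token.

Hunk 1: at line 3 remove [gpbk] add [cuepj,tsxbv] -> 12 lines: ted xyr iumk puag cuepj tsxbv hmq nds scp kjtw dkdl vdiya
Hunk 2: at line 1 remove [xyr,iumk] add [rarj] -> 11 lines: ted rarj puag cuepj tsxbv hmq nds scp kjtw dkdl vdiya
Hunk 3: at line 2 remove [puag,cuepj] add [jbyc,nxp,roqk] -> 12 lines: ted rarj jbyc nxp roqk tsxbv hmq nds scp kjtw dkdl vdiya
Final line 1: ted

Answer: ted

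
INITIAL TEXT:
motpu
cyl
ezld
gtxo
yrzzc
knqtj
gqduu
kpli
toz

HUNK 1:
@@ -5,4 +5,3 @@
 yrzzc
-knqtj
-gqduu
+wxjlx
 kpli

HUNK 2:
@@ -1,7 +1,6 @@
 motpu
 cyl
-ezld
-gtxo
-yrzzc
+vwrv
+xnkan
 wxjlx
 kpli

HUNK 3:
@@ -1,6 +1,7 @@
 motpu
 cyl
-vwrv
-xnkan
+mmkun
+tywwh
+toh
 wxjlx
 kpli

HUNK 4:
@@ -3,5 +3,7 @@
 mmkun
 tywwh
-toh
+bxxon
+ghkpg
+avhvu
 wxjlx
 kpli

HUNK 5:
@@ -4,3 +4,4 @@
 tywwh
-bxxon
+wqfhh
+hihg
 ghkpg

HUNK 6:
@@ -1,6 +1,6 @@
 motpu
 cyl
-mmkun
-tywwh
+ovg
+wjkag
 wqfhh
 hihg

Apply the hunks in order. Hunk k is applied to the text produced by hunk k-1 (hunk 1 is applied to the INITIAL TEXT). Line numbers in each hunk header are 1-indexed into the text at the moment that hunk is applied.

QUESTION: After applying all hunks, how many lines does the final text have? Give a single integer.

Answer: 11

Derivation:
Hunk 1: at line 5 remove [knqtj,gqduu] add [wxjlx] -> 8 lines: motpu cyl ezld gtxo yrzzc wxjlx kpli toz
Hunk 2: at line 1 remove [ezld,gtxo,yrzzc] add [vwrv,xnkan] -> 7 lines: motpu cyl vwrv xnkan wxjlx kpli toz
Hunk 3: at line 1 remove [vwrv,xnkan] add [mmkun,tywwh,toh] -> 8 lines: motpu cyl mmkun tywwh toh wxjlx kpli toz
Hunk 4: at line 3 remove [toh] add [bxxon,ghkpg,avhvu] -> 10 lines: motpu cyl mmkun tywwh bxxon ghkpg avhvu wxjlx kpli toz
Hunk 5: at line 4 remove [bxxon] add [wqfhh,hihg] -> 11 lines: motpu cyl mmkun tywwh wqfhh hihg ghkpg avhvu wxjlx kpli toz
Hunk 6: at line 1 remove [mmkun,tywwh] add [ovg,wjkag] -> 11 lines: motpu cyl ovg wjkag wqfhh hihg ghkpg avhvu wxjlx kpli toz
Final line count: 11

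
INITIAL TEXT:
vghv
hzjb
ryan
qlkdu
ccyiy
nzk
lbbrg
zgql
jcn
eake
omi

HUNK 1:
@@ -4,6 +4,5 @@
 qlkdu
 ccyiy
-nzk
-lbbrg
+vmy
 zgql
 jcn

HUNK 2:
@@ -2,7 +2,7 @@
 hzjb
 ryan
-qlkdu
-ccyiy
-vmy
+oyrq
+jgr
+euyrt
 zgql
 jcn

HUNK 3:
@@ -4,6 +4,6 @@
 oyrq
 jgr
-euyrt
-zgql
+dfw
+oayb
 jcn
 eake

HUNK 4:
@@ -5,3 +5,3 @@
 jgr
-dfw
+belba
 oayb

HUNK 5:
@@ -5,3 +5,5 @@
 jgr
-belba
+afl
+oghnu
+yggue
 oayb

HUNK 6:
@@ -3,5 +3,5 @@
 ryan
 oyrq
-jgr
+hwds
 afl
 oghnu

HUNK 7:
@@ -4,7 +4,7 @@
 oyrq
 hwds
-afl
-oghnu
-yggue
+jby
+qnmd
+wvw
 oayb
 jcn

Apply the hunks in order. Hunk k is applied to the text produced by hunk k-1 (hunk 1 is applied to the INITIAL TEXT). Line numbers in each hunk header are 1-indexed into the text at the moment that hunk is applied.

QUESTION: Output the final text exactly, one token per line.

Answer: vghv
hzjb
ryan
oyrq
hwds
jby
qnmd
wvw
oayb
jcn
eake
omi

Derivation:
Hunk 1: at line 4 remove [nzk,lbbrg] add [vmy] -> 10 lines: vghv hzjb ryan qlkdu ccyiy vmy zgql jcn eake omi
Hunk 2: at line 2 remove [qlkdu,ccyiy,vmy] add [oyrq,jgr,euyrt] -> 10 lines: vghv hzjb ryan oyrq jgr euyrt zgql jcn eake omi
Hunk 3: at line 4 remove [euyrt,zgql] add [dfw,oayb] -> 10 lines: vghv hzjb ryan oyrq jgr dfw oayb jcn eake omi
Hunk 4: at line 5 remove [dfw] add [belba] -> 10 lines: vghv hzjb ryan oyrq jgr belba oayb jcn eake omi
Hunk 5: at line 5 remove [belba] add [afl,oghnu,yggue] -> 12 lines: vghv hzjb ryan oyrq jgr afl oghnu yggue oayb jcn eake omi
Hunk 6: at line 3 remove [jgr] add [hwds] -> 12 lines: vghv hzjb ryan oyrq hwds afl oghnu yggue oayb jcn eake omi
Hunk 7: at line 4 remove [afl,oghnu,yggue] add [jby,qnmd,wvw] -> 12 lines: vghv hzjb ryan oyrq hwds jby qnmd wvw oayb jcn eake omi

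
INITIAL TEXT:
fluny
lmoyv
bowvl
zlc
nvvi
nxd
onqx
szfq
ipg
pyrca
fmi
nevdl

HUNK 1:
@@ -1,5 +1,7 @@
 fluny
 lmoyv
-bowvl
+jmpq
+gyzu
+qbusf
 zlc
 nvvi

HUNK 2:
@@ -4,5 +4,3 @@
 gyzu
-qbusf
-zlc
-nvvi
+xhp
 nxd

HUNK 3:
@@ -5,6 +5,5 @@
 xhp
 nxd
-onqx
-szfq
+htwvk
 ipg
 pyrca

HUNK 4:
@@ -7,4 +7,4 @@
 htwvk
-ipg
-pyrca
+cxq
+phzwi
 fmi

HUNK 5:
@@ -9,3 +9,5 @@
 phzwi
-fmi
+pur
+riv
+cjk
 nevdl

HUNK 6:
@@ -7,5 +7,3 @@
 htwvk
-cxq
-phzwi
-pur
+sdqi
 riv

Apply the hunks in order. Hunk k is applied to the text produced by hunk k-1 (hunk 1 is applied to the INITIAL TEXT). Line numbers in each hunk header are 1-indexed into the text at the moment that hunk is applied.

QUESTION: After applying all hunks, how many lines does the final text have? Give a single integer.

Hunk 1: at line 1 remove [bowvl] add [jmpq,gyzu,qbusf] -> 14 lines: fluny lmoyv jmpq gyzu qbusf zlc nvvi nxd onqx szfq ipg pyrca fmi nevdl
Hunk 2: at line 4 remove [qbusf,zlc,nvvi] add [xhp] -> 12 lines: fluny lmoyv jmpq gyzu xhp nxd onqx szfq ipg pyrca fmi nevdl
Hunk 3: at line 5 remove [onqx,szfq] add [htwvk] -> 11 lines: fluny lmoyv jmpq gyzu xhp nxd htwvk ipg pyrca fmi nevdl
Hunk 4: at line 7 remove [ipg,pyrca] add [cxq,phzwi] -> 11 lines: fluny lmoyv jmpq gyzu xhp nxd htwvk cxq phzwi fmi nevdl
Hunk 5: at line 9 remove [fmi] add [pur,riv,cjk] -> 13 lines: fluny lmoyv jmpq gyzu xhp nxd htwvk cxq phzwi pur riv cjk nevdl
Hunk 6: at line 7 remove [cxq,phzwi,pur] add [sdqi] -> 11 lines: fluny lmoyv jmpq gyzu xhp nxd htwvk sdqi riv cjk nevdl
Final line count: 11

Answer: 11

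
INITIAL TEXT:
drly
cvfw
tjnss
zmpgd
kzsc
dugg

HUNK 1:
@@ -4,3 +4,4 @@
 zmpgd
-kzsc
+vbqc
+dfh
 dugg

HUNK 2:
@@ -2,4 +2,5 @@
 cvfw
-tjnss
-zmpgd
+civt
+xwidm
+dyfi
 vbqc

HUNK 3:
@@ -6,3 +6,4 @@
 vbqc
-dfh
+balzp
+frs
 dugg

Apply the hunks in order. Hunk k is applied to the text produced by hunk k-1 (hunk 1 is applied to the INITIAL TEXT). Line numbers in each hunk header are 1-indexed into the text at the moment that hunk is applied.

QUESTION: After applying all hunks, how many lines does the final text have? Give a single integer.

Answer: 9

Derivation:
Hunk 1: at line 4 remove [kzsc] add [vbqc,dfh] -> 7 lines: drly cvfw tjnss zmpgd vbqc dfh dugg
Hunk 2: at line 2 remove [tjnss,zmpgd] add [civt,xwidm,dyfi] -> 8 lines: drly cvfw civt xwidm dyfi vbqc dfh dugg
Hunk 3: at line 6 remove [dfh] add [balzp,frs] -> 9 lines: drly cvfw civt xwidm dyfi vbqc balzp frs dugg
Final line count: 9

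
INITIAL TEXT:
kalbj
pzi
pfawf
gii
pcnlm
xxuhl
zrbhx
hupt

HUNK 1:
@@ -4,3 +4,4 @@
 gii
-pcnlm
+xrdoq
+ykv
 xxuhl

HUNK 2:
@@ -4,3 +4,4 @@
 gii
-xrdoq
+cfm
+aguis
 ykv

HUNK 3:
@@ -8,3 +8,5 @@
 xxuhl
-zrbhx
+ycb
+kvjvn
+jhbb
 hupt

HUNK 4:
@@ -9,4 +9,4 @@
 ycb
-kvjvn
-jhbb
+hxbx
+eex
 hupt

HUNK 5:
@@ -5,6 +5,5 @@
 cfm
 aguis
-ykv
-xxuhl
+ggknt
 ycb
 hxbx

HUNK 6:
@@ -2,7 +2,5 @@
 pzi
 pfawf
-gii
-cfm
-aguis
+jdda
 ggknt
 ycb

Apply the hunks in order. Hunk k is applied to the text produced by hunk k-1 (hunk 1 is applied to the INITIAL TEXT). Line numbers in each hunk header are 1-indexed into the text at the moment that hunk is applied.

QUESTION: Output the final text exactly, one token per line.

Hunk 1: at line 4 remove [pcnlm] add [xrdoq,ykv] -> 9 lines: kalbj pzi pfawf gii xrdoq ykv xxuhl zrbhx hupt
Hunk 2: at line 4 remove [xrdoq] add [cfm,aguis] -> 10 lines: kalbj pzi pfawf gii cfm aguis ykv xxuhl zrbhx hupt
Hunk 3: at line 8 remove [zrbhx] add [ycb,kvjvn,jhbb] -> 12 lines: kalbj pzi pfawf gii cfm aguis ykv xxuhl ycb kvjvn jhbb hupt
Hunk 4: at line 9 remove [kvjvn,jhbb] add [hxbx,eex] -> 12 lines: kalbj pzi pfawf gii cfm aguis ykv xxuhl ycb hxbx eex hupt
Hunk 5: at line 5 remove [ykv,xxuhl] add [ggknt] -> 11 lines: kalbj pzi pfawf gii cfm aguis ggknt ycb hxbx eex hupt
Hunk 6: at line 2 remove [gii,cfm,aguis] add [jdda] -> 9 lines: kalbj pzi pfawf jdda ggknt ycb hxbx eex hupt

Answer: kalbj
pzi
pfawf
jdda
ggknt
ycb
hxbx
eex
hupt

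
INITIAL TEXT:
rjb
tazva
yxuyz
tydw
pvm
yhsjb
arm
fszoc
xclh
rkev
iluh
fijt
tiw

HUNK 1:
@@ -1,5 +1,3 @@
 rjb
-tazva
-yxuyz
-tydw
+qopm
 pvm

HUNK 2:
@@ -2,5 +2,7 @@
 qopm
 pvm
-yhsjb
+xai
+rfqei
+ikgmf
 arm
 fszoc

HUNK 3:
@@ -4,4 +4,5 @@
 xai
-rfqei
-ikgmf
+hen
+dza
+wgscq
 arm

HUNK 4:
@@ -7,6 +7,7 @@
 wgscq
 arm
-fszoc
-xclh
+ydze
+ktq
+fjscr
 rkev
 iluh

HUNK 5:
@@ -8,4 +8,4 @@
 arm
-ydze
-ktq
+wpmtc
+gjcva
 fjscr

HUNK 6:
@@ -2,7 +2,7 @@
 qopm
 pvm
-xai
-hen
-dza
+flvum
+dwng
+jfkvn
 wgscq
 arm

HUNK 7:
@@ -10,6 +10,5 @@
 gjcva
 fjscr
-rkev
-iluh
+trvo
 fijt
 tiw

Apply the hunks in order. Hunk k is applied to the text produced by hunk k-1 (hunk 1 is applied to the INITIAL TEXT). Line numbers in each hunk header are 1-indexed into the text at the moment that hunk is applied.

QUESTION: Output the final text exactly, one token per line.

Answer: rjb
qopm
pvm
flvum
dwng
jfkvn
wgscq
arm
wpmtc
gjcva
fjscr
trvo
fijt
tiw

Derivation:
Hunk 1: at line 1 remove [tazva,yxuyz,tydw] add [qopm] -> 11 lines: rjb qopm pvm yhsjb arm fszoc xclh rkev iluh fijt tiw
Hunk 2: at line 2 remove [yhsjb] add [xai,rfqei,ikgmf] -> 13 lines: rjb qopm pvm xai rfqei ikgmf arm fszoc xclh rkev iluh fijt tiw
Hunk 3: at line 4 remove [rfqei,ikgmf] add [hen,dza,wgscq] -> 14 lines: rjb qopm pvm xai hen dza wgscq arm fszoc xclh rkev iluh fijt tiw
Hunk 4: at line 7 remove [fszoc,xclh] add [ydze,ktq,fjscr] -> 15 lines: rjb qopm pvm xai hen dza wgscq arm ydze ktq fjscr rkev iluh fijt tiw
Hunk 5: at line 8 remove [ydze,ktq] add [wpmtc,gjcva] -> 15 lines: rjb qopm pvm xai hen dza wgscq arm wpmtc gjcva fjscr rkev iluh fijt tiw
Hunk 6: at line 2 remove [xai,hen,dza] add [flvum,dwng,jfkvn] -> 15 lines: rjb qopm pvm flvum dwng jfkvn wgscq arm wpmtc gjcva fjscr rkev iluh fijt tiw
Hunk 7: at line 10 remove [rkev,iluh] add [trvo] -> 14 lines: rjb qopm pvm flvum dwng jfkvn wgscq arm wpmtc gjcva fjscr trvo fijt tiw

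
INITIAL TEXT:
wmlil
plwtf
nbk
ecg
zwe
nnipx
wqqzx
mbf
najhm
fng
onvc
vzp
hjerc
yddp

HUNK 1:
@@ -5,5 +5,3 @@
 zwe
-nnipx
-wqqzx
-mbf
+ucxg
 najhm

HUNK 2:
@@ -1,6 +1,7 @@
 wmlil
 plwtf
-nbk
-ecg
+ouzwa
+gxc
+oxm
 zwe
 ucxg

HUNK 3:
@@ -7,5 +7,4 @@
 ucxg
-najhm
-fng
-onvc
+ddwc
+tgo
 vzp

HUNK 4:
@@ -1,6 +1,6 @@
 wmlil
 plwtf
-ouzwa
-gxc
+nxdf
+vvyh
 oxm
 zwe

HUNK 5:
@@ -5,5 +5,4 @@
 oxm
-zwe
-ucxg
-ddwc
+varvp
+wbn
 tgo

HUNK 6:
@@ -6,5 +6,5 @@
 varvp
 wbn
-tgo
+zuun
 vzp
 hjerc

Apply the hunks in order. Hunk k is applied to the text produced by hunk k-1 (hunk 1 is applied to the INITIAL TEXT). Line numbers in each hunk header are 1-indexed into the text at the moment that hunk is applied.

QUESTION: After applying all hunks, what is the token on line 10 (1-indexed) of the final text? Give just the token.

Hunk 1: at line 5 remove [nnipx,wqqzx,mbf] add [ucxg] -> 12 lines: wmlil plwtf nbk ecg zwe ucxg najhm fng onvc vzp hjerc yddp
Hunk 2: at line 1 remove [nbk,ecg] add [ouzwa,gxc,oxm] -> 13 lines: wmlil plwtf ouzwa gxc oxm zwe ucxg najhm fng onvc vzp hjerc yddp
Hunk 3: at line 7 remove [najhm,fng,onvc] add [ddwc,tgo] -> 12 lines: wmlil plwtf ouzwa gxc oxm zwe ucxg ddwc tgo vzp hjerc yddp
Hunk 4: at line 1 remove [ouzwa,gxc] add [nxdf,vvyh] -> 12 lines: wmlil plwtf nxdf vvyh oxm zwe ucxg ddwc tgo vzp hjerc yddp
Hunk 5: at line 5 remove [zwe,ucxg,ddwc] add [varvp,wbn] -> 11 lines: wmlil plwtf nxdf vvyh oxm varvp wbn tgo vzp hjerc yddp
Hunk 6: at line 6 remove [tgo] add [zuun] -> 11 lines: wmlil plwtf nxdf vvyh oxm varvp wbn zuun vzp hjerc yddp
Final line 10: hjerc

Answer: hjerc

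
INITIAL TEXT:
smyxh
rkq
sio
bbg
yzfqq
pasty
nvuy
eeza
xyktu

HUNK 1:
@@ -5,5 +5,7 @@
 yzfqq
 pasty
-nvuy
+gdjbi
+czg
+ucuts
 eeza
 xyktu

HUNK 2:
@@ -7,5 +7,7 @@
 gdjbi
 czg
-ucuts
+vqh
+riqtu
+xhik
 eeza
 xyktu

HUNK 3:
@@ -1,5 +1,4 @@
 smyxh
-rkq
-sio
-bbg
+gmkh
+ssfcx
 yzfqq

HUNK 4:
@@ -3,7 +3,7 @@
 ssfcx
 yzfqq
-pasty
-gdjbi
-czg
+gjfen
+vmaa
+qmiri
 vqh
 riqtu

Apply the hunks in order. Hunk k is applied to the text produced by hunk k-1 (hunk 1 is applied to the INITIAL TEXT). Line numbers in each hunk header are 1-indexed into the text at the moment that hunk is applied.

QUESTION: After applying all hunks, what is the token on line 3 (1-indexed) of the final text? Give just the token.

Answer: ssfcx

Derivation:
Hunk 1: at line 5 remove [nvuy] add [gdjbi,czg,ucuts] -> 11 lines: smyxh rkq sio bbg yzfqq pasty gdjbi czg ucuts eeza xyktu
Hunk 2: at line 7 remove [ucuts] add [vqh,riqtu,xhik] -> 13 lines: smyxh rkq sio bbg yzfqq pasty gdjbi czg vqh riqtu xhik eeza xyktu
Hunk 3: at line 1 remove [rkq,sio,bbg] add [gmkh,ssfcx] -> 12 lines: smyxh gmkh ssfcx yzfqq pasty gdjbi czg vqh riqtu xhik eeza xyktu
Hunk 4: at line 3 remove [pasty,gdjbi,czg] add [gjfen,vmaa,qmiri] -> 12 lines: smyxh gmkh ssfcx yzfqq gjfen vmaa qmiri vqh riqtu xhik eeza xyktu
Final line 3: ssfcx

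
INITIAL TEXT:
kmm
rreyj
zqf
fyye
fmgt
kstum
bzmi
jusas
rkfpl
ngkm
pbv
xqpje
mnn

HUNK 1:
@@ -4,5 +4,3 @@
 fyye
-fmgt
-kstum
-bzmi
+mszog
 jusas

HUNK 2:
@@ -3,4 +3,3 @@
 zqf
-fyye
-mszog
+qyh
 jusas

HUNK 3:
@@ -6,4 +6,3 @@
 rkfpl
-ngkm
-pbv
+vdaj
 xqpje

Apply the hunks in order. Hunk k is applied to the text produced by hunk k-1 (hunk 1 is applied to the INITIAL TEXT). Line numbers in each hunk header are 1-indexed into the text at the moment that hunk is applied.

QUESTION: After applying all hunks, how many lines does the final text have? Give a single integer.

Hunk 1: at line 4 remove [fmgt,kstum,bzmi] add [mszog] -> 11 lines: kmm rreyj zqf fyye mszog jusas rkfpl ngkm pbv xqpje mnn
Hunk 2: at line 3 remove [fyye,mszog] add [qyh] -> 10 lines: kmm rreyj zqf qyh jusas rkfpl ngkm pbv xqpje mnn
Hunk 3: at line 6 remove [ngkm,pbv] add [vdaj] -> 9 lines: kmm rreyj zqf qyh jusas rkfpl vdaj xqpje mnn
Final line count: 9

Answer: 9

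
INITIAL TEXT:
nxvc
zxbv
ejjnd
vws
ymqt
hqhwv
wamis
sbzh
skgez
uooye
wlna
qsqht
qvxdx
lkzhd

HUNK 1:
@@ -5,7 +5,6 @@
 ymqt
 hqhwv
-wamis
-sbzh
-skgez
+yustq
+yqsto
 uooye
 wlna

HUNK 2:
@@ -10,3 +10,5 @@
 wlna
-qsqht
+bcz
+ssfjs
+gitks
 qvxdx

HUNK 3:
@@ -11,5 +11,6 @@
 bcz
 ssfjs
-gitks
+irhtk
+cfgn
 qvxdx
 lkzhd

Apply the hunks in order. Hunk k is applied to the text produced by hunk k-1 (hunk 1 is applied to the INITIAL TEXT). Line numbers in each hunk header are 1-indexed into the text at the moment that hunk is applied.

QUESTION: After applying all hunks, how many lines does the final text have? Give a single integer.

Answer: 16

Derivation:
Hunk 1: at line 5 remove [wamis,sbzh,skgez] add [yustq,yqsto] -> 13 lines: nxvc zxbv ejjnd vws ymqt hqhwv yustq yqsto uooye wlna qsqht qvxdx lkzhd
Hunk 2: at line 10 remove [qsqht] add [bcz,ssfjs,gitks] -> 15 lines: nxvc zxbv ejjnd vws ymqt hqhwv yustq yqsto uooye wlna bcz ssfjs gitks qvxdx lkzhd
Hunk 3: at line 11 remove [gitks] add [irhtk,cfgn] -> 16 lines: nxvc zxbv ejjnd vws ymqt hqhwv yustq yqsto uooye wlna bcz ssfjs irhtk cfgn qvxdx lkzhd
Final line count: 16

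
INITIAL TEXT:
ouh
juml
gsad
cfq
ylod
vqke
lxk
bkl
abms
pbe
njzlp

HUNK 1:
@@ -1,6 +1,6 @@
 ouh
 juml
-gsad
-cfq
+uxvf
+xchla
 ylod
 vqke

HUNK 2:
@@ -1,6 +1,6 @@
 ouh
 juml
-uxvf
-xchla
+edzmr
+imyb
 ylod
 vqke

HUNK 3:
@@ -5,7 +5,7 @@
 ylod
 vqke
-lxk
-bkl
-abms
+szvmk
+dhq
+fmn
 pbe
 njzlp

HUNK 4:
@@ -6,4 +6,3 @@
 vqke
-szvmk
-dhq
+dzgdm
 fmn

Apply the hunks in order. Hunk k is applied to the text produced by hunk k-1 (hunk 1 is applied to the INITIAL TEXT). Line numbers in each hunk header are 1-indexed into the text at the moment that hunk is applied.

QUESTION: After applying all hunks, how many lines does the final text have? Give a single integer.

Hunk 1: at line 1 remove [gsad,cfq] add [uxvf,xchla] -> 11 lines: ouh juml uxvf xchla ylod vqke lxk bkl abms pbe njzlp
Hunk 2: at line 1 remove [uxvf,xchla] add [edzmr,imyb] -> 11 lines: ouh juml edzmr imyb ylod vqke lxk bkl abms pbe njzlp
Hunk 3: at line 5 remove [lxk,bkl,abms] add [szvmk,dhq,fmn] -> 11 lines: ouh juml edzmr imyb ylod vqke szvmk dhq fmn pbe njzlp
Hunk 4: at line 6 remove [szvmk,dhq] add [dzgdm] -> 10 lines: ouh juml edzmr imyb ylod vqke dzgdm fmn pbe njzlp
Final line count: 10

Answer: 10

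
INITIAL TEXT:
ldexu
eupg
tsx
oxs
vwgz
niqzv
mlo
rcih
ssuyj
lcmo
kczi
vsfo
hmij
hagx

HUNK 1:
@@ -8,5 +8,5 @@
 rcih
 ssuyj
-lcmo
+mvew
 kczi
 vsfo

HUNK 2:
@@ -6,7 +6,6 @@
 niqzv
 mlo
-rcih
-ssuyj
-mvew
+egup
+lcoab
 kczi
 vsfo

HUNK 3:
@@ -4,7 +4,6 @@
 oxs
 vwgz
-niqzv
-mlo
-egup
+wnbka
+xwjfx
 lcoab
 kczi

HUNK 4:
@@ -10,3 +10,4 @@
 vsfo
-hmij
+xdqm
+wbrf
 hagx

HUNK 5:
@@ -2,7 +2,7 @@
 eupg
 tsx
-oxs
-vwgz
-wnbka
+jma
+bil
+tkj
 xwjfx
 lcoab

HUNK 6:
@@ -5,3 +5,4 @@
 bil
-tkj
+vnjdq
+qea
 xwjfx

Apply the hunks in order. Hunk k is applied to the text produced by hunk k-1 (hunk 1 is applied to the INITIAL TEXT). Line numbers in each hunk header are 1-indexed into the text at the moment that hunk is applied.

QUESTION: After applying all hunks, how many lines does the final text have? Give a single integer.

Answer: 14

Derivation:
Hunk 1: at line 8 remove [lcmo] add [mvew] -> 14 lines: ldexu eupg tsx oxs vwgz niqzv mlo rcih ssuyj mvew kczi vsfo hmij hagx
Hunk 2: at line 6 remove [rcih,ssuyj,mvew] add [egup,lcoab] -> 13 lines: ldexu eupg tsx oxs vwgz niqzv mlo egup lcoab kczi vsfo hmij hagx
Hunk 3: at line 4 remove [niqzv,mlo,egup] add [wnbka,xwjfx] -> 12 lines: ldexu eupg tsx oxs vwgz wnbka xwjfx lcoab kczi vsfo hmij hagx
Hunk 4: at line 10 remove [hmij] add [xdqm,wbrf] -> 13 lines: ldexu eupg tsx oxs vwgz wnbka xwjfx lcoab kczi vsfo xdqm wbrf hagx
Hunk 5: at line 2 remove [oxs,vwgz,wnbka] add [jma,bil,tkj] -> 13 lines: ldexu eupg tsx jma bil tkj xwjfx lcoab kczi vsfo xdqm wbrf hagx
Hunk 6: at line 5 remove [tkj] add [vnjdq,qea] -> 14 lines: ldexu eupg tsx jma bil vnjdq qea xwjfx lcoab kczi vsfo xdqm wbrf hagx
Final line count: 14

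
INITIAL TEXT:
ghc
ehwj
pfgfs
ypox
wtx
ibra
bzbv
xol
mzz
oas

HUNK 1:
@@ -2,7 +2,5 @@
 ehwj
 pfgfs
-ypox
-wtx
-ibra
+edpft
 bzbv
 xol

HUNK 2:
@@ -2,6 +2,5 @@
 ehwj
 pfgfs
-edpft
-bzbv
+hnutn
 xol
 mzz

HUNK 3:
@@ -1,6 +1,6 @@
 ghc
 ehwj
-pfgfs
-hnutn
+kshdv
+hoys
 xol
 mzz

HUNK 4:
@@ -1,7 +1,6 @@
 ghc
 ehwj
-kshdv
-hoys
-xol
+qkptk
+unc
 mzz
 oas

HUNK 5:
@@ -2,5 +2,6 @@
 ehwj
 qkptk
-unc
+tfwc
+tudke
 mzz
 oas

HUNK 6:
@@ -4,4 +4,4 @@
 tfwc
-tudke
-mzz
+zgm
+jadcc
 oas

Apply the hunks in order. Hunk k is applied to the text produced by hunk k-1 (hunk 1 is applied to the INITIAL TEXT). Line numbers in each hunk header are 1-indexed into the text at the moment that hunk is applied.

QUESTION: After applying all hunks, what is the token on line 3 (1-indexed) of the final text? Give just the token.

Hunk 1: at line 2 remove [ypox,wtx,ibra] add [edpft] -> 8 lines: ghc ehwj pfgfs edpft bzbv xol mzz oas
Hunk 2: at line 2 remove [edpft,bzbv] add [hnutn] -> 7 lines: ghc ehwj pfgfs hnutn xol mzz oas
Hunk 3: at line 1 remove [pfgfs,hnutn] add [kshdv,hoys] -> 7 lines: ghc ehwj kshdv hoys xol mzz oas
Hunk 4: at line 1 remove [kshdv,hoys,xol] add [qkptk,unc] -> 6 lines: ghc ehwj qkptk unc mzz oas
Hunk 5: at line 2 remove [unc] add [tfwc,tudke] -> 7 lines: ghc ehwj qkptk tfwc tudke mzz oas
Hunk 6: at line 4 remove [tudke,mzz] add [zgm,jadcc] -> 7 lines: ghc ehwj qkptk tfwc zgm jadcc oas
Final line 3: qkptk

Answer: qkptk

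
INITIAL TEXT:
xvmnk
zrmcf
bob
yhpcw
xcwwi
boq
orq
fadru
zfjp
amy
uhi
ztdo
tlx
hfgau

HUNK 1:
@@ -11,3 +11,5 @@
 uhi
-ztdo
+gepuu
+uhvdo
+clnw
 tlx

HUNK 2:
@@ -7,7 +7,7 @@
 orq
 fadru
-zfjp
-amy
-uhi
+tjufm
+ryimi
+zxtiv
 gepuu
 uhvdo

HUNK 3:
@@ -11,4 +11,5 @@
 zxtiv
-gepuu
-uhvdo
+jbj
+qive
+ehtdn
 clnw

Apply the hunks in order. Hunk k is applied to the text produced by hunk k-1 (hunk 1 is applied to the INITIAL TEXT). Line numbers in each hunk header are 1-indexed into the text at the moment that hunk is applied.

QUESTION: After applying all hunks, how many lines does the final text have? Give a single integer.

Answer: 17

Derivation:
Hunk 1: at line 11 remove [ztdo] add [gepuu,uhvdo,clnw] -> 16 lines: xvmnk zrmcf bob yhpcw xcwwi boq orq fadru zfjp amy uhi gepuu uhvdo clnw tlx hfgau
Hunk 2: at line 7 remove [zfjp,amy,uhi] add [tjufm,ryimi,zxtiv] -> 16 lines: xvmnk zrmcf bob yhpcw xcwwi boq orq fadru tjufm ryimi zxtiv gepuu uhvdo clnw tlx hfgau
Hunk 3: at line 11 remove [gepuu,uhvdo] add [jbj,qive,ehtdn] -> 17 lines: xvmnk zrmcf bob yhpcw xcwwi boq orq fadru tjufm ryimi zxtiv jbj qive ehtdn clnw tlx hfgau
Final line count: 17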